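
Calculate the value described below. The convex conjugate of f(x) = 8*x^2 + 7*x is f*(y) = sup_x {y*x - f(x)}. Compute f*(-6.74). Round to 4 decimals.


f*(y) = sup_x {y*x - a*x^2 - b*x} = sup_x {(y-b)*x - a*x^2}
FOC: (y - b) - 2a*x = 0 => x* = (y - b)/(2a)
x* = (-6.74 - 7)/(2*8) = -0.8588
f*(-6.74) = (y-b)^2/(4a) = (-6.74 - 7)^2/(4*8)
= 188.7876/32 = 5.8996


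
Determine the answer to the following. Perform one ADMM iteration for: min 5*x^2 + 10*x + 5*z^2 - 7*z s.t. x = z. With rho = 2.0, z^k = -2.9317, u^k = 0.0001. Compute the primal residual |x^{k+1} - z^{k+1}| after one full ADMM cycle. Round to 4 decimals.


ADMM iteration with rho = 2.0, z^k = -2.9317, u^k = 0.0001
Step 1: x-update.
Minimize 5*x^2 + 10*x + (2.0/2)*(x + 2.9317 + 0.0001)^2
FOC: (2*5 + 2.0)*x = -10 + 2.0*(-2.9317 - 0.0001)
x^{k+1} = -1.322
Step 2: z-update.
Minimize 5*z^2 - 7*z + (2.0/2)*(-1.322 - z + 0.0001)^2
FOC: (2*5 + 2.0)*z = 7 + 2.0*(-1.322 + 0.0001)
z^{k+1} = 0.363
Step 3: u-update.
u^{k+1} = 0.0001 - 1.322 - 0.363 = -1.6849
Step 4: Primal residual = |-1.322 - 0.363| = 1.685


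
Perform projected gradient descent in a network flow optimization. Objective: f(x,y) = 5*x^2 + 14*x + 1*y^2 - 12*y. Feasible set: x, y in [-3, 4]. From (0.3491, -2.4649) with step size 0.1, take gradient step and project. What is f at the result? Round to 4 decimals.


Step 1: Compute gradient at (0.3491, -2.4649).
grad_x = 2*5*0.3491 + 14 = 17.491
grad_y = 2*1*-2.4649 - 12 = -16.9298
Step 2: Gradient step.
x_raw = 0.3491 - 0.1*17.491 = -1.4
y_raw = -2.4649 - 0.1*-16.9298 = -0.7719
Step 3: Project onto [-3, 4].
x_proj = clip(-1.4) = -1.4
y_proj = clip(-0.7719) = -0.7719
Step 4: Evaluate f.
f(-1.4, -0.7719) = 0.0589


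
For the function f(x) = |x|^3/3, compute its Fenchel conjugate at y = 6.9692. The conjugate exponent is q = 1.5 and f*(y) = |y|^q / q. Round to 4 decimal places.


The conjugate exponent q satisfies 1/p + 1/q = 1.
p = 3, so q = 3/(3 - 1) = 1.5
|y|^q = 6.9692^1.5 = 18.3982
f*(6.9692) = 18.3982 / 1.5 = 12.2654


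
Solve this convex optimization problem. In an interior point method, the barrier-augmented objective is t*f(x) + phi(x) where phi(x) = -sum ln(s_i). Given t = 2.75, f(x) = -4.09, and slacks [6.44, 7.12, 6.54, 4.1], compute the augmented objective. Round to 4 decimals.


Step 1: Compute log-barrier.
ln values: [1.8625, 1.9629, 1.8779, 1.411]
phi = -(1.8625 + 1.9629 + 1.8779 + 1.411) = -7.1144
Step 2: Compute augmented objective.
t*f(x) = 2.75*-4.09 = -11.2475
Total = -11.2475 - 7.1144 = -18.3619


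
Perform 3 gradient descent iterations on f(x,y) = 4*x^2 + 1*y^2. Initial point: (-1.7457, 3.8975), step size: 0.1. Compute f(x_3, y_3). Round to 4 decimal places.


Gradient descent on f(x,y) = 4*x^2 + 1*y^2.
Starting point: (-1.7457, 3.8975), alpha = 0.1
Step 1: grad_x = 2*4*-1.7457 = -13.9656, grad_y = 2*1*3.8975 = 7.795
  x_1 = -1.7457 - 0.1*-13.9656 = -0.3491
  y_1 = 3.8975 - 0.1*7.795 = 3.118
Step 2: grad_x = 2*4*-0.3491 = -2.7931, grad_y = 2*1*3.118 = 6.236
  x_2 = -0.3491 - 0.1*-2.7931 = -0.0698
  y_2 = 3.118 - 0.1*6.236 = 2.4944
Step 3: grad_x = 2*4*-0.0698 = -0.5586, grad_y = 2*1*2.4944 = 4.9888
  x_3 = -0.0698 - 0.1*-0.5586 = -0.014
  y_3 = 2.4944 - 0.1*4.9888 = 1.9955
f(-0.014, 1.9955) = 4*(-0.014)^2 + 1*1.9955^2 = 3.9829


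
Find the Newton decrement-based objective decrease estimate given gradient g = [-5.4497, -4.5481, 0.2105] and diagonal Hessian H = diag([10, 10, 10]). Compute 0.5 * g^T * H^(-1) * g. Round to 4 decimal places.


Step 1: H is diagonal, so H^(-1) * g = [-0.545, -0.4548, 0.0211].
Step 2: g^T H^(-1) g = sum_i g_i^2 / H_ii
  = (-5.4497)^2/10 + (-4.5481)^2/10 + (0.2105)^2/10
  = 2.9699 + 2.0685 + 0.0044 = 5.0429
Step 3: Objective decrease = 0.5 * g^T H^(-1) g = 2.5214


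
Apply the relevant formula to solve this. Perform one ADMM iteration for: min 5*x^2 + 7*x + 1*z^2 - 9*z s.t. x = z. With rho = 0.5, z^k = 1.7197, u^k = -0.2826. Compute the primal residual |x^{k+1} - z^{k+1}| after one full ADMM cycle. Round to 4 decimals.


ADMM iteration with rho = 0.5, z^k = 1.7197, u^k = -0.2826
Step 1: x-update.
Minimize 5*x^2 + 7*x + (0.5/2)*(x - 1.7197 - 0.2826)^2
FOC: (2*5 + 0.5)*x = -7 + 0.5*(1.7197 + 0.2826)
x^{k+1} = -0.5713
Step 2: z-update.
Minimize 1*z^2 - 9*z + (0.5/2)*(-0.5713 - z - 0.2826)^2
FOC: (2*1 + 0.5)*z = 9 + 0.5*(-0.5713 - 0.2826)
z^{k+1} = 3.4292
Step 3: u-update.
u^{k+1} = -0.2826 - 0.5713 - 3.4292 = -4.2831
Step 4: Primal residual = |-0.5713 - 3.4292| = 4.0005


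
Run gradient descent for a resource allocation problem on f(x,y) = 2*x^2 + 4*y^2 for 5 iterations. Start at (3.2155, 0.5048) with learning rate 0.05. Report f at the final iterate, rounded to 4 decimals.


Gradient descent on f(x,y) = 2*x^2 + 4*y^2.
Starting point: (3.2155, 0.5048), alpha = 0.05
Step 1: grad_x = 2*2*3.2155 = 12.862, grad_y = 2*4*0.5048 = 4.0384
  x_1 = 3.2155 - 0.05*12.862 = 2.5724
  y_1 = 0.5048 - 0.05*4.0384 = 0.3029
Step 2: grad_x = 2*2*2.5724 = 10.2896, grad_y = 2*4*0.3029 = 2.423
  x_2 = 2.5724 - 0.05*10.2896 = 2.0579
  y_2 = 0.3029 - 0.05*2.423 = 0.1817
Step 3: grad_x = 2*2*2.0579 = 8.2317, grad_y = 2*4*0.1817 = 1.4538
  x_3 = 2.0579 - 0.05*8.2317 = 1.6463
  y_3 = 0.1817 - 0.05*1.4538 = 0.109
Step 4: grad_x = 2*2*1.6463 = 6.5853, grad_y = 2*4*0.109 = 0.8723
  x_4 = 1.6463 - 0.05*6.5853 = 1.3171
  y_4 = 0.109 - 0.05*0.8723 = 0.0654
Step 5: grad_x = 2*2*1.3171 = 5.2683, grad_y = 2*4*0.0654 = 0.5234
  x_5 = 1.3171 - 0.05*5.2683 = 1.0537
  y_5 = 0.0654 - 0.05*0.5234 = 0.0393
f(1.0537, 0.0393) = 2*1.0537^2 + 4*0.0393^2 = 2.2265


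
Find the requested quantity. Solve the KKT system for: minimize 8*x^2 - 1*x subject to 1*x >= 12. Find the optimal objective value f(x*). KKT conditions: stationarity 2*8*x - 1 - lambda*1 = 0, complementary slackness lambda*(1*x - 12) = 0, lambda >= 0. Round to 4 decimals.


Step 1: Try lambda = 0 (constraint inactive).
x_unc = 1/(2*8) = 0.0625
Check: 1*0.0625 = 0.0625 < 12 -- violated!
Step 2: Constraint must be active: 1*x = 12
x* = 12/1 = 12.0
lambda = (2*8*12.0 - 1)/1 = 191.0
Step 3: Compute optimal value.
f(x*) = 8*12.0^2 - 1*12.0 = 1140.0


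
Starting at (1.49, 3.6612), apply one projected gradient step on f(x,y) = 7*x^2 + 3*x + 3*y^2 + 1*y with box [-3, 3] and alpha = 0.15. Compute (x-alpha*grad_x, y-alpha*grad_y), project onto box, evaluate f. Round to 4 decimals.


Step 1: Compute gradient at (1.49, 3.6612).
grad_x = 2*7*1.49 + 3 = 23.86
grad_y = 2*3*3.6612 + 1 = 22.9672
Step 2: Gradient step.
x_raw = 1.49 - 0.15*23.86 = -2.089
y_raw = 3.6612 - 0.15*22.9672 = 0.2161
Step 3: Project onto [-3, 3].
x_proj = clip(-2.089) = -2.089
y_proj = clip(0.2161) = 0.2161
Step 4: Evaluate f.
f(-2.089, 0.2161) = 24.6367


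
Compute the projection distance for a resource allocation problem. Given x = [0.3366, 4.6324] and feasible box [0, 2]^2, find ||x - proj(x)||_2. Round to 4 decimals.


Project each component onto [0, 2].
clip(0.3366) = 0.3366, clip(4.6324) = 2.0
Projection = [0.3366, 2.0]
Squared diffs: [0.0, 6.9295]
Distance = sqrt(6.9295) = 2.6324


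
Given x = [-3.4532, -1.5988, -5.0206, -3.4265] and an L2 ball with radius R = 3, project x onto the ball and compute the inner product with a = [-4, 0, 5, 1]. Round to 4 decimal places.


Step 1: Compute ||x|| (intermediates to 6 decimals).
||x|| = sqrt((-3.4532)^2 + (-1.5988)^2 + (-5.0206)^2 + (-3.4265)^2) = 7.171337
Step 2: Project.
Since ||x|| > R, scale = R/||x|| = 3/7.171337 = 0.418332, proj(x) = scale * x
proj(x) = [-1.444584, -0.668829, -2.100278, -1.433415]
Step 3: Dot product.
a^T * proj(x) = -4*(-1.444584) + 0*(-0.668829) + 5*(-2.100278) + 1*(-1.433415) = -6.1565


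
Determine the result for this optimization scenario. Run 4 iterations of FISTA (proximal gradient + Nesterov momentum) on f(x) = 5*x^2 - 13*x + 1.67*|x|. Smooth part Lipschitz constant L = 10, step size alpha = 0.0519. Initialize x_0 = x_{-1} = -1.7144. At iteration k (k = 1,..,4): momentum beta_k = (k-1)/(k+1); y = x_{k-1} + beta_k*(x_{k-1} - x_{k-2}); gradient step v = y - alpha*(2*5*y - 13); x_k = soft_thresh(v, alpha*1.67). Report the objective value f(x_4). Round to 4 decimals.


FISTA on f(x) = 5*x^2 - 13*x + 1.67*|x|
L = 10, alpha = 0.0519
Iteration 1: beta = 0.0, y = -1.7144 + 0.0*(-1.7144 + 1.7144) = -1.7144
  grad(y) = -30.144, v = y - alpha*grad = -0.1499
  prox(v) = soft_thresh(-0.1499, 0.0867) = -0.0633
Iteration 2: beta = 0.3333, y = -0.0633 + 0.3333*(-0.0633 + 1.7144) = 0.4871
  grad(y) = -8.1287, v = y - alpha*grad = 0.909
  prox(v) = soft_thresh(0.909, 0.0867) = 0.8223
Iteration 3: beta = 0.5, y = 0.8223 + 0.5*(0.8223 + 0.0633) = 1.2651
  grad(y) = -0.3487, v = y - alpha*grad = 1.2832
  prox(v) = soft_thresh(1.2832, 0.0867) = 1.1966
Iteration 4: beta = 0.6, y = 1.1966 + 0.6*(1.1966 - 0.8223) = 1.4211
  grad(y) = 1.2109, v = y - alpha*grad = 1.3582
  prox(v) = soft_thresh(1.3582, 0.0867) = 1.2716
f(x_4) = 5*1.2716^2 - 13*1.2716 + 1.67*|1.2716| = -6.3224


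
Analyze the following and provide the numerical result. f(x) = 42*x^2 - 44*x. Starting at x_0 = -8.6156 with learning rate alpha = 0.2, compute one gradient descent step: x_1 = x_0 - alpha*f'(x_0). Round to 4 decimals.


We compute the gradient at x_0 and apply the update.
f'(x) = 84*x - 44
f'(-8.6156) = 84*-8.6156 - 44 = -767.7104
x_1 = -8.6156 - 0.2*-767.7104 = 144.9265


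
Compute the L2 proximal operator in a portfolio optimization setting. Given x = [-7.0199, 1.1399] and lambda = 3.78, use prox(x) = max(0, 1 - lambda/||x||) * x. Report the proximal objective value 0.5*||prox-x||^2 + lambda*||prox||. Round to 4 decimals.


Step 1: Compute ||x||.
||x|| = 7.1118
Step 2: Compute scaling factor.
scale = max(0, 1 - 3.78/7.1118) = 0.4685
Step 3: prox(x) = [-3.2888, 0.534]
||prox(x)|| = 3.3318
Step 4: Proximal objective.
0.5*||prox-x||^2 = 7.1442
lambda*||prox|| = 12.5942
Total = 19.7386


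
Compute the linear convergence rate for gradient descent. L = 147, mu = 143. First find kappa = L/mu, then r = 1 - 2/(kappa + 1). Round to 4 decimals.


Step 1: Compute the condition number.
kappa = L/mu = 147/143 = 1.028
Step 2: Compute the convergence rate.
r = 1 - 2/(kappa + 1) = 1 - 2*mu/(L + mu) = (L - mu)/(L + mu) = 4/290 = 0.0138


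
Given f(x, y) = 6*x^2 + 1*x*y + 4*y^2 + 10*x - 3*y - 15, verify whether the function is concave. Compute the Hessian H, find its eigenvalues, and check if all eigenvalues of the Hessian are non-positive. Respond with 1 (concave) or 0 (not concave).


The Hessian of f(x,y) = 6*x^2 + 1*x*y + 4*y^2 + 10*x - 3*y - 15 is:
H = [[12, 1], [1, 8]]
Trace = 12 + 8 = 20
Determinant = 12*8 - (1)^2 = 95
Discriminant = (20)^2 - 4*95 = 20.0
Eigenvalues: lambda_1 = 7.7639, lambda_2 = 12.2361
The function is not concave.

0


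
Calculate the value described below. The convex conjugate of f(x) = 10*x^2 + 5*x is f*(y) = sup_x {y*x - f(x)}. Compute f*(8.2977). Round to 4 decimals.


f*(y) = sup_x {y*x - a*x^2 - b*x} = sup_x {(y-b)*x - a*x^2}
FOC: (y - b) - 2a*x = 0 => x* = (y - b)/(2a)
x* = (8.2977 - 5)/(2*10) = 0.1649
f*(8.2977) = (y-b)^2/(4a) = (8.2977 - 5)^2/(4*10)
= 10.8748/40 = 0.2719


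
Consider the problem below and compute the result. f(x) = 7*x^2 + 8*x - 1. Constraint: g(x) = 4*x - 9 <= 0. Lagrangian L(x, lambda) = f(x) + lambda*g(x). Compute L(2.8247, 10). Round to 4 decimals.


Step 1: Evaluate f(x).
f(2.8247) = 7*2.8247^2 + 8*2.8247 - 1 = 77.4501
Step 2: Evaluate g(x).
g(2.8247) = 4*2.8247 - 9 = 2.2988
Step 3: Compute Lagrangian.
L = 77.4501 + 10*2.2988 = 100.4381


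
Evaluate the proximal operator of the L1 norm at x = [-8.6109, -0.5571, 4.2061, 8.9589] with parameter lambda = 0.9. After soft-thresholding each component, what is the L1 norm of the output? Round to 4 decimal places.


Soft-thresholding with lambda = 0.9:
prox(-8.6109) = sign(-8.6109)*max(|-8.6109| - 0.9, 0) = -7.7109
prox(-0.5571) = sign(-0.5571)*max(|-0.5571| - 0.9, 0) = 0.0
prox(4.2061) = sign(4.2061)*max(|4.2061| - 0.9, 0) = 3.3061
prox(8.9589) = sign(8.9589)*max(|8.9589| - 0.9, 0) = 8.0589
prox(x) = [-7.7109, 0.0, 3.3061, 8.0589]
||prox(x)||_1 = 7.7109 + 0.0 + 3.3061 + 8.0589 = 19.0759


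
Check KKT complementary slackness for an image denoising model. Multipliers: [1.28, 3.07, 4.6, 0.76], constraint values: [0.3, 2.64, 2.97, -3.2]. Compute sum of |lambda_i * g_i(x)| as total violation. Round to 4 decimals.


KKT complementary slackness check:
lambda_1 * g_1 = 1.28 * 0.3 = 0.384
lambda_2 * g_2 = 3.07 * 2.64 = 8.1048
lambda_3 * g_3 = 4.6 * 2.97 = 13.662
lambda_4 * g_4 = 0.76 * -3.2 = -2.432
Total violation = 0.384 + 8.1048 + 13.662 + 2.432 = 24.5828


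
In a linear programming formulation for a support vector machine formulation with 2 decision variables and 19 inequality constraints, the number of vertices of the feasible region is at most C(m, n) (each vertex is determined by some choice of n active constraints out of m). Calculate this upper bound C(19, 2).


Each vertex corresponds to some choice of n active constraints out of m, so the number of vertices is at most C(m, n) = m! / (n!(m-n)!).
m = 19, n = 2
Numerator: 19 * 18
Denominator: 2! = 2
C(19, 2) = 171


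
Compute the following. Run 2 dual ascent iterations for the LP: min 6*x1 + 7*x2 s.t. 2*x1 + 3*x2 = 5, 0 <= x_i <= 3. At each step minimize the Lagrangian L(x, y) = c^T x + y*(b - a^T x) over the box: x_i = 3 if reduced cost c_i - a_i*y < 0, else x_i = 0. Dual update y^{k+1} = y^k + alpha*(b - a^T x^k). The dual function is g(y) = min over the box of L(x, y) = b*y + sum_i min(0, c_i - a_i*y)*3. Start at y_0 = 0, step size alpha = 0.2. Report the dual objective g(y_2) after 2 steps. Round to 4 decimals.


Dual ascent for LP: min 6*x1 + 7*x2, 2*x1 + 3*x2 = 5, 0 <= x_i <= 3
Step 1: y^k = 0.0, reduced costs: (6.0, 7.0)
  x^k = (0.0, 0.0), subgradient = b - a^T x = 5.0
  y^{k+1} = 0.0 + 0.2*5.0 = 1.0
Step 2: y^k = 1.0, reduced costs: (4.0, 4.0)
  x^k = (0.0, 0.0), subgradient = b - a^T x = 5.0
  y^{k+1} = 1.0 + 0.2*5.0 = 2.0
Dual objective at y_2 = 2.0: reduced costs (2.0, 1.0), box minimizer x = (0.0, 0.0)
g(y_2) = b*y + (c1 - a1*y)*x1 + (c2 - a2*y)*x2 = 5*2.0 + 2.0*0.0 + 1.0*0.0 = 10.0 + 0.0 + 0.0 = 10.0


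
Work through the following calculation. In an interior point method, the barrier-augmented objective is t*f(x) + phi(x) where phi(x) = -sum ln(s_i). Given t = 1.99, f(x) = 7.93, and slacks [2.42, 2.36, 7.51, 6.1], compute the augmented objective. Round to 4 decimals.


Step 1: Compute log-barrier.
ln values: [0.8838, 0.8587, 2.0162, 1.8083]
phi = -(0.8838 + 0.8587 + 2.0162 + 1.8083) = -5.567
Step 2: Compute augmented objective.
t*f(x) = 1.99*7.93 = 15.7807
Total = 15.7807 - 5.567 = 10.2137


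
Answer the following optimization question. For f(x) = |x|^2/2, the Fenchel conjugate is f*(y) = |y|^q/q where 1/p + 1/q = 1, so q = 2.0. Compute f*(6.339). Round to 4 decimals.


The conjugate exponent q satisfies 1/p + 1/q = 1.
p = 2, so q = 2/(2 - 1) = 2.0
|y|^q = 6.339^2.0 = 40.1829
f*(6.339) = 40.1829 / 2.0 = 20.0915


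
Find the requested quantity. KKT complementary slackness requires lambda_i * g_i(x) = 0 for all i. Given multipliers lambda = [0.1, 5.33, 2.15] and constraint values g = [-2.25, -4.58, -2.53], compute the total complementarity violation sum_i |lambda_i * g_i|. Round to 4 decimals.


KKT complementary slackness check:
lambda_1 * g_1 = 0.1 * -2.25 = -0.225
lambda_2 * g_2 = 5.33 * -4.58 = -24.4114
lambda_3 * g_3 = 2.15 * -2.53 = -5.4395
Total violation = 0.225 + 24.4114 + 5.4395 = 30.0759


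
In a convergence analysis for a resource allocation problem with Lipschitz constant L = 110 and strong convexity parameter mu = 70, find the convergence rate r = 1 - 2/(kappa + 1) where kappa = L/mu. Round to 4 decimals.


Step 1: Compute the condition number.
kappa = L/mu = 110/70 = 1.5714
Step 2: Compute the convergence rate.
r = 1 - 2/(kappa + 1) = 1 - 2*mu/(L + mu) = (L - mu)/(L + mu) = 40/180 = 0.2222


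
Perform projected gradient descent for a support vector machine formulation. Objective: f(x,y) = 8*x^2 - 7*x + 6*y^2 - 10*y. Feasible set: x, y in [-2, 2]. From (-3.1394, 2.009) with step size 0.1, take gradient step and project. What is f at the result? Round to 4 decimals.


Step 1: Compute gradient at (-3.1394, 2.009).
grad_x = 2*8*-3.1394 - 7 = -57.2304
grad_y = 2*6*2.009 - 10 = 14.108
Step 2: Gradient step.
x_raw = -3.1394 - 0.1*-57.2304 = 2.5836
y_raw = 2.009 - 0.1*14.108 = 0.5982
Step 3: Project onto [-2, 2].
x_proj = clip(2.5836) = 2.0
y_proj = clip(0.5982) = 0.5982
Step 4: Evaluate f.
f(2.0, 0.5982) = 14.1651


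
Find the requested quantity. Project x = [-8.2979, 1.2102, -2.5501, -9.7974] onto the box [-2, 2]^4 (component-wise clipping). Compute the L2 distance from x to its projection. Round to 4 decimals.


Project each component onto [-2, 2].
clip(-8.2979) = -2.0, clip(1.2102) = 1.2102, clip(-2.5501) = -2.0, clip(-9.7974) = -2.0
Projection = [-2.0, 1.2102, -2.0, -2.0]
Squared diffs: [39.6635, 0.0, 0.3026, 60.7994]
Distance = sqrt(100.7655) = 10.0382


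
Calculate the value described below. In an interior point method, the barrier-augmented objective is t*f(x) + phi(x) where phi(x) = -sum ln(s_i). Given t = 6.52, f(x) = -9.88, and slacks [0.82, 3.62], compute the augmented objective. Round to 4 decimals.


Step 1: Compute log-barrier.
ln values: [-0.1985, 1.2865]
phi = -(-0.1985 + 1.2865) = -1.088
Step 2: Compute augmented objective.
t*f(x) = 6.52*-9.88 = -64.4176
Total = -64.4176 - 1.088 = -65.5056


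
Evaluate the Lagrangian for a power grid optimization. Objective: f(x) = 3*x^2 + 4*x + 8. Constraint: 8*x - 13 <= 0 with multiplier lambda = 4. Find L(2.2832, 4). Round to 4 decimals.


Step 1: Evaluate f(x).
f(2.2832) = 3*2.2832^2 + 4*2.2832 + 8 = 32.7718
Step 2: Evaluate g(x).
g(2.2832) = 8*2.2832 - 13 = 5.2656
Step 3: Compute Lagrangian.
L = 32.7718 + 4*5.2656 = 53.8342


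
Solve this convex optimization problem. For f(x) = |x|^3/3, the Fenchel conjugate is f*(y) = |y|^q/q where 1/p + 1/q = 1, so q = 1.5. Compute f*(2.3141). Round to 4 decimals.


The conjugate exponent q satisfies 1/p + 1/q = 1.
p = 3, so q = 3/(3 - 1) = 1.5
|y|^q = 2.3141^1.5 = 3.5202
f*(2.3141) = 3.5202 / 1.5 = 2.3468


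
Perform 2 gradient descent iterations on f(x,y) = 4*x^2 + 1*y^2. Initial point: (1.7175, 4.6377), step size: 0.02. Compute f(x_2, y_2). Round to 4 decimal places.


Gradient descent on f(x,y) = 4*x^2 + 1*y^2.
Starting point: (1.7175, 4.6377), alpha = 0.02
Step 1: grad_x = 2*4*1.7175 = 13.74, grad_y = 2*1*4.6377 = 9.2754
  x_1 = 1.7175 - 0.02*13.74 = 1.4427
  y_1 = 4.6377 - 0.02*9.2754 = 4.4522
Step 2: grad_x = 2*4*1.4427 = 11.5416, grad_y = 2*1*4.4522 = 8.9044
  x_2 = 1.4427 - 0.02*11.5416 = 1.2119
  y_2 = 4.4522 - 0.02*8.9044 = 4.2741
f(1.2119, 4.2741) = 4*1.2119^2 + 1*4.2741^2 = 24.1425


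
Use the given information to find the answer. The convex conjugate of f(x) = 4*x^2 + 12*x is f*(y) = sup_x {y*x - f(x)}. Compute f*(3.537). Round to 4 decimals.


f*(y) = sup_x {y*x - a*x^2 - b*x} = sup_x {(y-b)*x - a*x^2}
FOC: (y - b) - 2a*x = 0 => x* = (y - b)/(2a)
x* = (3.537 - 12)/(2*4) = -1.0579
f*(3.537) = (y-b)^2/(4a) = (3.537 - 12)^2/(4*4)
= 71.6224/16 = 4.4764


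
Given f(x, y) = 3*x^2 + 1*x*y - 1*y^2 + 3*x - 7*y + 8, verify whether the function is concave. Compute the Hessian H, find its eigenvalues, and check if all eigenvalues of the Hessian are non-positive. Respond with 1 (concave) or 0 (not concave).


The Hessian of f(x,y) = 3*x^2 + 1*x*y - 1*y^2 + 3*x - 7*y + 8 is:
H = [[6, 1], [1, -2]]
Trace = 6 - 2 = 4
Determinant = 6*-2 - (1)^2 = -13
Discriminant = (4)^2 - 4*-13 = 68.0
Eigenvalues: lambda_1 = -2.1231, lambda_2 = 6.1231
The function is not concave.

0


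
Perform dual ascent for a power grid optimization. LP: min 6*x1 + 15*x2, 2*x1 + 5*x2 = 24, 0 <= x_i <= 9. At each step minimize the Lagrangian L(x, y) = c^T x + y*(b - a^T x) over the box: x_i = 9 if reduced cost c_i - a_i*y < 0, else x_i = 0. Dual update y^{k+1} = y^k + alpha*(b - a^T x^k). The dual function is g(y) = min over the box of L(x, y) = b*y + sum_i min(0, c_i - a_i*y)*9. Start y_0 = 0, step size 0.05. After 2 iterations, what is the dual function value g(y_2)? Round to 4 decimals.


Dual ascent for LP: min 6*x1 + 15*x2, 2*x1 + 5*x2 = 24, 0 <= x_i <= 9
Step 1: y^k = 0.0, reduced costs: (6.0, 15.0)
  x^k = (0.0, 0.0), subgradient = b - a^T x = 24.0
  y^{k+1} = 0.0 + 0.05*24.0 = 1.2
Step 2: y^k = 1.2, reduced costs: (3.6, 9.0)
  x^k = (0.0, 0.0), subgradient = b - a^T x = 24.0
  y^{k+1} = 1.2 + 0.05*24.0 = 2.4
Dual objective at y_2 = 2.4: reduced costs (1.2, 3.0), box minimizer x = (0.0, 0.0)
g(y_2) = b*y + (c1 - a1*y)*x1 + (c2 - a2*y)*x2 = 24*2.4 + 1.2*0.0 + 3.0*0.0 = 57.6 + 0.0 + 0.0 = 57.6


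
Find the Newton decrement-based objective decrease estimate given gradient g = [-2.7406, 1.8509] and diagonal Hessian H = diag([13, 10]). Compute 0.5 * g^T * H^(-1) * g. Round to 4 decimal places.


Step 1: H is diagonal, so H^(-1) * g = [-0.2108, 0.1851].
Step 2: g^T H^(-1) g = sum_i g_i^2 / H_ii
  = (-2.7406)^2/13 + (1.8509)^2/10
  = 0.5778 + 0.3426 = 0.9203
Step 3: Objective decrease = 0.5 * g^T H^(-1) g = 0.4602


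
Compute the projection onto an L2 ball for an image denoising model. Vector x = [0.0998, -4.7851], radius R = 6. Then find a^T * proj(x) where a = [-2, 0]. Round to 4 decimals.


Step 1: Compute ||x|| (intermediates to 6 decimals).
||x|| = sqrt(0.0998^2 + (-4.7851)^2) = 4.786141
Step 2: Project.
Since ||x|| <= R, proj = x (no scaling needed).
proj(x) = [0.0998, -4.7851]
Step 3: Dot product.
a^T * proj(x) = -2*0.0998 + 0*(-4.7851) = -0.1996


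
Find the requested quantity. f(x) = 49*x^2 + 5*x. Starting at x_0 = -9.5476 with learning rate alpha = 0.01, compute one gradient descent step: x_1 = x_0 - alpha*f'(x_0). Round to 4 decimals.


We compute the gradient at x_0 and apply the update.
f'(x) = 98*x + 5
f'(-9.5476) = 98*-9.5476 + 5 = -930.6648
x_1 = -9.5476 - 0.01*-930.6648 = -0.241


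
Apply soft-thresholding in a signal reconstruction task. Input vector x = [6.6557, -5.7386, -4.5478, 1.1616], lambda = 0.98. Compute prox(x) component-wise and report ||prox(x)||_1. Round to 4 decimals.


Soft-thresholding with lambda = 0.98:
prox(6.6557) = sign(6.6557)*max(|6.6557| - 0.98, 0) = 5.6757
prox(-5.7386) = sign(-5.7386)*max(|-5.7386| - 0.98, 0) = -4.7586
prox(-4.5478) = sign(-4.5478)*max(|-4.5478| - 0.98, 0) = -3.5678
prox(1.1616) = sign(1.1616)*max(|1.1616| - 0.98, 0) = 0.1816
prox(x) = [5.6757, -4.7586, -3.5678, 0.1816]
||prox(x)||_1 = 5.6757 + 4.7586 + 3.5678 + 0.1816 = 14.1837


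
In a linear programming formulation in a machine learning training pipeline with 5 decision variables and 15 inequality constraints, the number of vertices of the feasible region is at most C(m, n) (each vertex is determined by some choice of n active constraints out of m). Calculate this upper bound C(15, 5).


Each vertex corresponds to some choice of n active constraints out of m, so the number of vertices is at most C(m, n) = m! / (n!(m-n)!).
m = 15, n = 5
Numerator: 15 * 14 * 13 * 12 * 11
Denominator: 5! = 120
C(15, 5) = 3003


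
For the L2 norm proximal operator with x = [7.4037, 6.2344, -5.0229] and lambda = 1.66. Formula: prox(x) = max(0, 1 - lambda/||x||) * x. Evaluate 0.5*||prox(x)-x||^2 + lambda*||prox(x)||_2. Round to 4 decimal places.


Step 1: Compute ||x||.
||x|| = 10.9047
Step 2: Compute scaling factor.
scale = max(0, 1 - 1.66/10.9047) = 0.8478
Step 3: prox(x) = [6.2766, 5.2853, -4.2583]
||prox(x)|| = 9.2447
Step 4: Proximal objective.
0.5*||prox-x||^2 = 1.3778
lambda*||prox|| = 15.3462
Total = 16.724


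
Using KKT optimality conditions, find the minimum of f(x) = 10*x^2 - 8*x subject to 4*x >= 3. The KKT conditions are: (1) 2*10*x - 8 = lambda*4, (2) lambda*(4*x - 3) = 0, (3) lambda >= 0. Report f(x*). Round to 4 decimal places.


Step 1: Try lambda = 0 (constraint inactive).
x_unc = 8/(2*10) = 0.4
Check: 4*0.4 = 1.6 < 3 -- violated!
Step 2: Constraint must be active: 4*x = 3
x* = 3/4 = 0.75
lambda = (2*10*0.75 - 8)/4 = 1.75
Step 3: Compute optimal value.
f(x*) = 10*0.75^2 - 8*0.75 = -0.375


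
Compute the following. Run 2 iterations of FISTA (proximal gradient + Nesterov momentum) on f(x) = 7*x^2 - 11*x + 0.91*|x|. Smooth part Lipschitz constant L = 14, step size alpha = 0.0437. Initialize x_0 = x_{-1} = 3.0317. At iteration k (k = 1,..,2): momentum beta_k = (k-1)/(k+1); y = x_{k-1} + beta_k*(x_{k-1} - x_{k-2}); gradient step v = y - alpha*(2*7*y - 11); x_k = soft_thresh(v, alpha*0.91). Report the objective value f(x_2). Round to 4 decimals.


FISTA on f(x) = 7*x^2 - 11*x + 0.91*|x|
L = 14, alpha = 0.0437
Iteration 1: beta = 0.0, y = 3.0317 + 0.0*(3.0317 - 3.0317) = 3.0317
  grad(y) = 31.4438, v = y - alpha*grad = 1.6576
  prox(v) = soft_thresh(1.6576, 0.0398) = 1.6178
Iteration 2: beta = 0.3333, y = 1.6178 + 0.3333*(1.6178 - 3.0317) = 1.1466
  grad(y) = 5.0517, v = y - alpha*grad = 0.9258
  prox(v) = soft_thresh(0.9258, 0.0398) = 0.886
f(x_2) = 7*0.886^2 - 11*0.886 + 0.91*|0.886| = -3.4447


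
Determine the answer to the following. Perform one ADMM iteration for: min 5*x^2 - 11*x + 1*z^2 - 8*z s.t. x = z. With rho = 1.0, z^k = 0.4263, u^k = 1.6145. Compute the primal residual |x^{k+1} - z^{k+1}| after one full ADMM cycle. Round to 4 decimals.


ADMM iteration with rho = 1.0, z^k = 0.4263, u^k = 1.6145
Step 1: x-update.
Minimize 5*x^2 - 11*x + (1.0/2)*(x - 0.4263 + 1.6145)^2
FOC: (2*5 + 1.0)*x = 11 + 1.0*(0.4263 - 1.6145)
x^{k+1} = 0.892
Step 2: z-update.
Minimize 1*z^2 - 8*z + (1.0/2)*(0.892 - z + 1.6145)^2
FOC: (2*1 + 1.0)*z = 8 + 1.0*(0.892 + 1.6145)
z^{k+1} = 3.5022
Step 3: u-update.
u^{k+1} = 1.6145 + 0.892 - 3.5022 = -0.9957
Step 4: Primal residual = |0.892 - 3.5022| = 2.6102


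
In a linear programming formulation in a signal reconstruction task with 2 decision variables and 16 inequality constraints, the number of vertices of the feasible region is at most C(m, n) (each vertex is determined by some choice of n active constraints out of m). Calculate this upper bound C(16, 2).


Each vertex corresponds to some choice of n active constraints out of m, so the number of vertices is at most C(m, n) = m! / (n!(m-n)!).
m = 16, n = 2
Numerator: 16 * 15
Denominator: 2! = 2
C(16, 2) = 120


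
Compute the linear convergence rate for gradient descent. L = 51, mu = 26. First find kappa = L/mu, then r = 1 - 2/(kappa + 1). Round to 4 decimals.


Step 1: Compute the condition number.
kappa = L/mu = 51/26 = 1.9615
Step 2: Compute the convergence rate.
r = 1 - 2/(kappa + 1) = 1 - 2*mu/(L + mu) = (L - mu)/(L + mu) = 25/77 = 0.3247


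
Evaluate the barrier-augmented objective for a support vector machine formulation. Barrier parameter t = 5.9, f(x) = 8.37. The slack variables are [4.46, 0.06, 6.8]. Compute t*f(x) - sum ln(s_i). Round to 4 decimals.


Step 1: Compute log-barrier.
ln values: [1.4951, -2.8134, 1.9169]
phi = -(1.4951 - 2.8134 + 1.9169) = -0.5987
Step 2: Compute augmented objective.
t*f(x) = 5.9*8.37 = 49.383
Total = 49.383 - 0.5987 = 48.7843


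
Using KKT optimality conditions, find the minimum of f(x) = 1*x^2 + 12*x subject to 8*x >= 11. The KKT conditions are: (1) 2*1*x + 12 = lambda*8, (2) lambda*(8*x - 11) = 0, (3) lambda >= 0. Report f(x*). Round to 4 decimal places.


Step 1: Try lambda = 0 (constraint inactive).
x_unc = -12/(2*1) = -6.0
Check: 8*-6.0 = -48.0 < 11 -- violated!
Step 2: Constraint must be active: 8*x = 11
x* = 11/8 = 1.375
lambda = (2*1*1.375 + 12)/8 = 1.8438
Step 3: Compute optimal value.
f(x*) = 1*1.375^2 + 12*1.375 = 18.3906


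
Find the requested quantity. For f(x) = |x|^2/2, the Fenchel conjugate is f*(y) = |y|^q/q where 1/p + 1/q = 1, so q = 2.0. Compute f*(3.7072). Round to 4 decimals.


The conjugate exponent q satisfies 1/p + 1/q = 1.
p = 2, so q = 2/(2 - 1) = 2.0
|y|^q = 3.7072^2.0 = 13.7433
f*(3.7072) = 13.7433 / 2.0 = 6.8717


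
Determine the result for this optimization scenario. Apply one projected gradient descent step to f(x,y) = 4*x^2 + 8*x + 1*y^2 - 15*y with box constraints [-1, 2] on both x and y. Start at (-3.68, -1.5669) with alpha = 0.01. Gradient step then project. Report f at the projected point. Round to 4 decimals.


Step 1: Compute gradient at (-3.68, -1.5669).
grad_x = 2*4*-3.68 + 8 = -21.44
grad_y = 2*1*-1.5669 - 15 = -18.1338
Step 2: Gradient step.
x_raw = -3.68 - 0.01*-21.44 = -3.4656
y_raw = -1.5669 - 0.01*-18.1338 = -1.3856
Step 3: Project onto [-1, 2].
x_proj = clip(-3.4656) = -1.0
y_proj = clip(-1.3856) = -1.0
Step 4: Evaluate f.
f(-1.0, -1.0) = 12.0


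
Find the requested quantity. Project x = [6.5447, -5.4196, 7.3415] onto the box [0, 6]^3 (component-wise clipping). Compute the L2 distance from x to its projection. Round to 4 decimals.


Project each component onto [0, 6].
clip(6.5447) = 6.0, clip(-5.4196) = 0.0, clip(7.3415) = 6.0
Projection = [6.0, 0.0, 6.0]
Squared diffs: [0.2967, 29.3721, 1.7996]
Distance = sqrt(31.4684) = 5.6097


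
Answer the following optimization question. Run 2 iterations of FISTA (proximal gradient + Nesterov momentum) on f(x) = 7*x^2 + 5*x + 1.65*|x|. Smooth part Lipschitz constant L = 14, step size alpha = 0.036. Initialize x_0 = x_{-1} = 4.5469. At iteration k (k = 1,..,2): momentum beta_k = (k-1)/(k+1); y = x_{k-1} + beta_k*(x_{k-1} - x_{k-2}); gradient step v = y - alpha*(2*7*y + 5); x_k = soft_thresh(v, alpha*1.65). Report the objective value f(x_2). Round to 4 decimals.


FISTA on f(x) = 7*x^2 + 5*x + 1.65*|x|
L = 14, alpha = 0.036
Iteration 1: beta = 0.0, y = 4.5469 + 0.0*(4.5469 - 4.5469) = 4.5469
  grad(y) = 68.6566, v = y - alpha*grad = 2.0753
  prox(v) = soft_thresh(2.0753, 0.0594) = 2.0159
Iteration 2: beta = 0.3333, y = 2.0159 + 0.3333*(2.0159 - 4.5469) = 1.1722
  grad(y) = 21.4106, v = y - alpha*grad = 0.4014
  prox(v) = soft_thresh(0.4014, 0.0594) = 0.342
f(x_2) = 7*0.342^2 + 5*0.342 + 1.65*|0.342| = 3.0931


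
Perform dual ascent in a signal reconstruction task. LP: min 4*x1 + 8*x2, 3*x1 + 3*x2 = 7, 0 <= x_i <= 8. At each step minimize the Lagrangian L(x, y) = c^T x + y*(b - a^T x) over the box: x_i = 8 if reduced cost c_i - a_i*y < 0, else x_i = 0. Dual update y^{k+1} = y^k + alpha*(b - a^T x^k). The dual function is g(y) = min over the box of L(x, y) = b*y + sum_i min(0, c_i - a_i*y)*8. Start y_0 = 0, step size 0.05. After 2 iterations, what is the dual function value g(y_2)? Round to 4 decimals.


Dual ascent for LP: min 4*x1 + 8*x2, 3*x1 + 3*x2 = 7, 0 <= x_i <= 8
Step 1: y^k = 0.0, reduced costs: (4.0, 8.0)
  x^k = (0.0, 0.0), subgradient = b - a^T x = 7.0
  y^{k+1} = 0.0 + 0.05*7.0 = 0.35
Step 2: y^k = 0.35, reduced costs: (2.95, 6.95)
  x^k = (0.0, 0.0), subgradient = b - a^T x = 7.0
  y^{k+1} = 0.35 + 0.05*7.0 = 0.7
Dual objective at y_2 = 0.7: reduced costs (1.9, 5.9), box minimizer x = (0.0, 0.0)
g(y_2) = b*y + (c1 - a1*y)*x1 + (c2 - a2*y)*x2 = 7*0.7 + 1.9*0.0 + 5.9*0.0 = 4.9 + 0.0 + 0.0 = 4.9


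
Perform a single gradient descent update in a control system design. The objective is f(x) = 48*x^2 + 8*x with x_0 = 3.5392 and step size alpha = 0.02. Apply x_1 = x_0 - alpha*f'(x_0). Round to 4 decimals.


We compute the gradient at x_0 and apply the update.
f'(x) = 96*x + 8
f'(3.5392) = 96*3.5392 + 8 = 347.7632
x_1 = 3.5392 - 0.02*347.7632 = -3.4161


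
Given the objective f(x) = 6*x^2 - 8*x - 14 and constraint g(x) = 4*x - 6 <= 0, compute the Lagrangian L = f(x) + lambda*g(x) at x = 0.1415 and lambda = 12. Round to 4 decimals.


Step 1: Evaluate f(x).
f(0.1415) = 6*0.1415^2 - 8*0.1415 - 14 = -15.0119
Step 2: Evaluate g(x).
g(0.1415) = 4*0.1415 - 6 = -5.434
Step 3: Compute Lagrangian.
L = -15.0119 + 12*-5.434 = -80.2199


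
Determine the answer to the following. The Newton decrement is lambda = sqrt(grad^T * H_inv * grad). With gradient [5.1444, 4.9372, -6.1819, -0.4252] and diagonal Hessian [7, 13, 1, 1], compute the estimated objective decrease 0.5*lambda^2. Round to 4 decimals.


Step 1: H is diagonal, so H^(-1) * g = [0.7349, 0.3798, -6.1819, -0.4252].
Step 2: g^T H^(-1) g = sum_i g_i^2 / H_ii
  = (5.1444)^2/7 + (4.9372)^2/13 + (-6.1819)^2/1 + (-0.4252)^2/1
  = 3.7807 + 1.8751 + 38.2159 + 0.1808 = 44.0524
Step 3: Objective decrease = 0.5 * g^T H^(-1) g = 22.0262


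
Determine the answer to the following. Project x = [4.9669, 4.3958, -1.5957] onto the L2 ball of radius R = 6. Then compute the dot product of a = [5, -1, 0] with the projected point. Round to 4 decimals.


Step 1: Compute ||x|| (intermediates to 6 decimals).
||x|| = sqrt(4.9669^2 + 4.3958^2 + (-1.5957)^2) = 6.82198
Step 2: Project.
Since ||x|| > R, scale = R/||x|| = 6/6.82198 = 0.87951, proj(x) = scale * x
proj(x) = [4.368438, 3.86615, -1.403434]
Step 3: Dot product.
a^T * proj(x) = 5*4.368438 - 1*3.86615 + 0*(-1.403434) = 17.976


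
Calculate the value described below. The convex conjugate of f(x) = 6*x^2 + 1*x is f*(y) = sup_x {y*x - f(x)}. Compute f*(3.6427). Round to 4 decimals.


f*(y) = sup_x {y*x - a*x^2 - b*x} = sup_x {(y-b)*x - a*x^2}
FOC: (y - b) - 2a*x = 0 => x* = (y - b)/(2a)
x* = (3.6427 - 1)/(2*6) = 0.2202
f*(3.6427) = (y-b)^2/(4a) = (3.6427 - 1)^2/(4*6)
= 6.9839/24 = 0.291


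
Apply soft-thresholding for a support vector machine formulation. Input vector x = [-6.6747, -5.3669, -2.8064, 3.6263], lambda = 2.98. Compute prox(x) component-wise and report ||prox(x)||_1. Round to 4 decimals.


Soft-thresholding with lambda = 2.98:
prox(-6.6747) = sign(-6.6747)*max(|-6.6747| - 2.98, 0) = -3.6947
prox(-5.3669) = sign(-5.3669)*max(|-5.3669| - 2.98, 0) = -2.3869
prox(-2.8064) = sign(-2.8064)*max(|-2.8064| - 2.98, 0) = 0.0
prox(3.6263) = sign(3.6263)*max(|3.6263| - 2.98, 0) = 0.6463
prox(x) = [-3.6947, -2.3869, 0.0, 0.6463]
||prox(x)||_1 = 3.6947 + 2.3869 + 0.0 + 0.6463 = 6.7279


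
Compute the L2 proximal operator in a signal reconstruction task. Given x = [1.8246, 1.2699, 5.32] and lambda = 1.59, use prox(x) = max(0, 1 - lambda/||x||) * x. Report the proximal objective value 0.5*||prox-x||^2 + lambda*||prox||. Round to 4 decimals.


Step 1: Compute ||x||.
||x|| = 5.7658
Step 2: Compute scaling factor.
scale = max(0, 1 - 1.59/5.7658) = 0.7242
Step 3: prox(x) = [1.3214, 0.9197, 3.8529]
||prox(x)|| = 4.1758
Step 4: Proximal objective.
0.5*||prox-x||^2 = 1.2641
lambda*||prox|| = 6.6395
Total = 7.9035


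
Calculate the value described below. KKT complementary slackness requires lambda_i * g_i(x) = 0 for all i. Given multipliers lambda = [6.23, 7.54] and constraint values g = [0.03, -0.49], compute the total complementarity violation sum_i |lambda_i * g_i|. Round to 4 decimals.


KKT complementary slackness check:
lambda_1 * g_1 = 6.23 * 0.03 = 0.1869
lambda_2 * g_2 = 7.54 * -0.49 = -3.6946
Total violation = 0.1869 + 3.6946 = 3.8815


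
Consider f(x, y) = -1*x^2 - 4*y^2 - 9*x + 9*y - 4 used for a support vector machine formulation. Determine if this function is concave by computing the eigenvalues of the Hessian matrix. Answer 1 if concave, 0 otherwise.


The Hessian of f(x,y) = -1*x^2 - 4*y^2 - 9*x + 9*y - 4 is:
H = [[-2, 0], [0, -8]]
Trace = -2 - 8 = -10
Determinant = -2*-8 - (0)^2 = 16
Discriminant = (-10)^2 - 4*16 = 36.0
Eigenvalues: lambda_1 = -8.0, lambda_2 = -2.0
The function is concave.

1


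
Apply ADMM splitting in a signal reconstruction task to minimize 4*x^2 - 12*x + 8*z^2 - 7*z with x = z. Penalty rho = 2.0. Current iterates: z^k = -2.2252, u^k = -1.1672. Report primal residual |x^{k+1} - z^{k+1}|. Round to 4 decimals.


ADMM iteration with rho = 2.0, z^k = -2.2252, u^k = -1.1672
Step 1: x-update.
Minimize 4*x^2 - 12*x + (2.0/2)*(x + 2.2252 - 1.1672)^2
FOC: (2*4 + 2.0)*x = 12 + 2.0*(-2.2252 + 1.1672)
x^{k+1} = 0.9884
Step 2: z-update.
Minimize 8*z^2 - 7*z + (2.0/2)*(0.9884 - z - 1.1672)^2
FOC: (2*8 + 2.0)*z = 7 + 2.0*(0.9884 - 1.1672)
z^{k+1} = 0.369
Step 3: u-update.
u^{k+1} = -1.1672 + 0.9884 - 0.369 = -0.5478
Step 4: Primal residual = |0.9884 - 0.369| = 0.6194


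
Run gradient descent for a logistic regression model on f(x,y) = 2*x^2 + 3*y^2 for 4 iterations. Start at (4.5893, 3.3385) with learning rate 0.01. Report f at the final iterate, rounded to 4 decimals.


Gradient descent on f(x,y) = 2*x^2 + 3*y^2.
Starting point: (4.5893, 3.3385), alpha = 0.01
Step 1: grad_x = 2*2*4.5893 = 18.3572, grad_y = 2*3*3.3385 = 20.031
  x_1 = 4.5893 - 0.01*18.3572 = 4.4057
  y_1 = 3.3385 - 0.01*20.031 = 3.1382
Step 2: grad_x = 2*2*4.4057 = 17.6229, grad_y = 2*3*3.1382 = 18.8291
  x_2 = 4.4057 - 0.01*17.6229 = 4.2295
  y_2 = 3.1382 - 0.01*18.8291 = 2.9499
Step 3: grad_x = 2*2*4.2295 = 16.918, grad_y = 2*3*2.9499 = 17.6994
  x_3 = 4.2295 - 0.01*16.918 = 4.0603
  y_3 = 2.9499 - 0.01*17.6994 = 2.7729
Step 4: grad_x = 2*2*4.0603 = 16.2413, grad_y = 2*3*2.7729 = 16.6374
  x_4 = 4.0603 - 0.01*16.2413 = 3.8979
  y_4 = 2.7729 - 0.01*16.6374 = 2.6065
f(3.8979, 2.6065) = 2*3.8979^2 + 3*2.6065^2 = 50.7693


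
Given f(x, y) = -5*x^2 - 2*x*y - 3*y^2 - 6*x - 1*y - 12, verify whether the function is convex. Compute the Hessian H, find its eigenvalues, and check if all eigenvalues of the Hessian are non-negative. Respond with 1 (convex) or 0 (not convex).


The Hessian of f(x,y) = -5*x^2 - 2*x*y - 3*y^2 - 6*x - 1*y - 12 is:
H = [[-10, -2], [-2, -6]]
Trace = -10 - 6 = -16
Determinant = -10*-6 - (-2)^2 = 56
Discriminant = (-16)^2 - 4*56 = 32.0
Eigenvalues: lambda_1 = -10.8284, lambda_2 = -5.1716
The function is not convex.

0


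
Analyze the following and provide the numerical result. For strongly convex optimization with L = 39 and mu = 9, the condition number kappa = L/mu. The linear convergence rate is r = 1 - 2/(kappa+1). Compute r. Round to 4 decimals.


Step 1: Compute the condition number.
kappa = L/mu = 39/9 = 4.3333
Step 2: Compute the convergence rate.
r = 1 - 2/(kappa + 1) = 1 - 2*mu/(L + mu) = (L - mu)/(L + mu) = 30/48 = 0.625


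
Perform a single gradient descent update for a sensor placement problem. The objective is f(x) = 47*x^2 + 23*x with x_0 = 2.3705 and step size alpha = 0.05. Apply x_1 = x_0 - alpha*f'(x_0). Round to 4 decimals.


We compute the gradient at x_0 and apply the update.
f'(x) = 94*x + 23
f'(2.3705) = 94*2.3705 + 23 = 245.827
x_1 = 2.3705 - 0.05*245.827 = -9.9209


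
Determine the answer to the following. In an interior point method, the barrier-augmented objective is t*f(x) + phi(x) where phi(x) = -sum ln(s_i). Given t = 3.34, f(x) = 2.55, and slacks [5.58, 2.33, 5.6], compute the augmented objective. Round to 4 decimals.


Step 1: Compute log-barrier.
ln values: [1.7192, 0.8459, 1.7228]
phi = -(1.7192 + 0.8459 + 1.7228) = -4.2878
Step 2: Compute augmented objective.
t*f(x) = 3.34*2.55 = 8.517
Total = 8.517 - 4.2878 = 4.2292


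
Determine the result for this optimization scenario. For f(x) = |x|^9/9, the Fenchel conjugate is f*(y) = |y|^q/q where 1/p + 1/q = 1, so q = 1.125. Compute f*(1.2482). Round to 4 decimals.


The conjugate exponent q satisfies 1/p + 1/q = 1.
p = 9, so q = 9/(9 - 1) = 1.125
|y|^q = 1.2482^1.125 = 1.2833
f*(1.2482) = 1.2833 / 1.125 = 1.1407


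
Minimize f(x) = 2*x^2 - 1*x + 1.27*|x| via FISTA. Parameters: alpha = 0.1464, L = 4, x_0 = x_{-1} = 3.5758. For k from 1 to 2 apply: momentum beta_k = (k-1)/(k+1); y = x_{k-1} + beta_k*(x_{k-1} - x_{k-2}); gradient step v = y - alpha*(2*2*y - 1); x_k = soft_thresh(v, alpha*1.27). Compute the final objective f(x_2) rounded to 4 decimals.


FISTA on f(x) = 2*x^2 - 1*x + 1.27*|x|
L = 4, alpha = 0.1464
Iteration 1: beta = 0.0, y = 3.5758 + 0.0*(3.5758 - 3.5758) = 3.5758
  grad(y) = 13.3032, v = y - alpha*grad = 1.6282
  prox(v) = soft_thresh(1.6282, 0.1859) = 1.4423
Iteration 2: beta = 0.3333, y = 1.4423 + 0.3333*(1.4423 - 3.5758) = 0.7311
  grad(y) = 1.9244, v = y - alpha*grad = 0.4494
  prox(v) = soft_thresh(0.4494, 0.1859) = 0.2634
f(x_2) = 2*0.2634^2 - 1*0.2634 + 1.27*|0.2634| = 0.2099


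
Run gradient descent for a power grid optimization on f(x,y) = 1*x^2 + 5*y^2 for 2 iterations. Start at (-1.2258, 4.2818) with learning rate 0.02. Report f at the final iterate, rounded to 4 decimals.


Gradient descent on f(x,y) = 1*x^2 + 5*y^2.
Starting point: (-1.2258, 4.2818), alpha = 0.02
Step 1: grad_x = 2*1*-1.2258 = -2.4516, grad_y = 2*5*4.2818 = 42.818
  x_1 = -1.2258 - 0.02*-2.4516 = -1.1768
  y_1 = 4.2818 - 0.02*42.818 = 3.4254
Step 2: grad_x = 2*1*-1.1768 = -2.3535, grad_y = 2*5*3.4254 = 34.2544
  x_2 = -1.1768 - 0.02*-2.3535 = -1.1297
  y_2 = 3.4254 - 0.02*34.2544 = 2.7404
f(-1.1297, 2.7404) = 1*(-1.1297)^2 + 5*2.7404^2 = 38.8239
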